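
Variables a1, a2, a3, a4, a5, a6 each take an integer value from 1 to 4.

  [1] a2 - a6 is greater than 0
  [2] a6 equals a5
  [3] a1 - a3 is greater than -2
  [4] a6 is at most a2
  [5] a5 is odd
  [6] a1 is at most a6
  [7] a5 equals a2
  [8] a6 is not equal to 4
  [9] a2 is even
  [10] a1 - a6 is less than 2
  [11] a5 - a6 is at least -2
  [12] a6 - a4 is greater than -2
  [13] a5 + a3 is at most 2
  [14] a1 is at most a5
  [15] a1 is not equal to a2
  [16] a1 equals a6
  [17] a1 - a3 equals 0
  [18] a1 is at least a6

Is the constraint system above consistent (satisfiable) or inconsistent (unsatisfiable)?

Unsatisfiable

From constraints 2, 7, and 16, a1 = a6 = a5 = a2, so a1 = a2. But constraint 15 says a1 ≠ a2. Contradiction.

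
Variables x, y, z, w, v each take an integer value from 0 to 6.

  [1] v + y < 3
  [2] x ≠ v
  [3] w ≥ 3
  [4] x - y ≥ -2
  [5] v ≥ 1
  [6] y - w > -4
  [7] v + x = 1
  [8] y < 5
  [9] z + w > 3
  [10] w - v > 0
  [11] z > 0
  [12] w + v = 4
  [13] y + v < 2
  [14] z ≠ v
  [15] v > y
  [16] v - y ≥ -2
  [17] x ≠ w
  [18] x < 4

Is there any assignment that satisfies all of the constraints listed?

Take x = 0, y = 0, z = 3, w = 3, v = 1. Then constraint 1: v + y = 1; constraint 4: x - y = 0; constraint 6: y - w = -3, and every other listed constraint is also met.

Satisfiable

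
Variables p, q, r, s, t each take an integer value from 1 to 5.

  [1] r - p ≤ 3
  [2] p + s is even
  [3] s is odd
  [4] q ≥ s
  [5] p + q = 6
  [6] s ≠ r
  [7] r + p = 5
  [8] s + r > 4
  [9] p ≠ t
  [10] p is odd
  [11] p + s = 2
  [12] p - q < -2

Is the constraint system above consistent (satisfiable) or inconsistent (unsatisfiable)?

The assignment p = 1, q = 5, r = 4, s = 1, t = 4 works:
  constraint 1 holds since r - p = 3.
  constraint 5 holds since p + q = 6.
The rest check out directly.

Satisfiable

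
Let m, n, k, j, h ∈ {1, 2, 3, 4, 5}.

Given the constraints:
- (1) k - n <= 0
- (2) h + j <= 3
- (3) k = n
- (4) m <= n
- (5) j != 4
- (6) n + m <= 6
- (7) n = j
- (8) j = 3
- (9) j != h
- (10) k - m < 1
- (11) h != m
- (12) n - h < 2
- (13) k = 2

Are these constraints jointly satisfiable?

Unsatisfiable

Constraint 13 fixes k = 2 and constraint 8 fixes j = 3. Constraints 3 and 7 give k = n = j, so k = j. But 2 ≠ 3 — contradiction.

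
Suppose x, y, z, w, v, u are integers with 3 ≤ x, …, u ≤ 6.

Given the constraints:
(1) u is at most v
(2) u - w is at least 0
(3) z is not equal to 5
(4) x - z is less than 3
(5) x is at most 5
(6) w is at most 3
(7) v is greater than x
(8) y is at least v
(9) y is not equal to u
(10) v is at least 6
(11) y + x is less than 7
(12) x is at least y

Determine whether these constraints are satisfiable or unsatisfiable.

From constraints 8 and 10: y ≥ v and v ≥ 6, so y ≥ 6. From constraints 5 and 12: y ≤ x and x ≤ 5, so y ≤ 5. But 5 < 6, so no value of y works.

Unsatisfiable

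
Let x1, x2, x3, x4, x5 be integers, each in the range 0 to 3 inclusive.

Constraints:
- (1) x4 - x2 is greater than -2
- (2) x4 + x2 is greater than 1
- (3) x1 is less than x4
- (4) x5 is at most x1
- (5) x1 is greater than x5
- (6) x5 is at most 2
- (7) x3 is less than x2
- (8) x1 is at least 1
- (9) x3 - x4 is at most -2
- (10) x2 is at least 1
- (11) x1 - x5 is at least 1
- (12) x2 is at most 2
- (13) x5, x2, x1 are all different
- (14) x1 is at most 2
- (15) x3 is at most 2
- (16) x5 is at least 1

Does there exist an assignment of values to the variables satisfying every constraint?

Constraints 6, 8, 10, 12, 14, and 16 confine each of x5, x2, x1 to the 2 values {1, 2}.
Constraint 13 requires all 3 of them to be distinct, but only 2 values are available — impossible by the pigeonhole principle.

Unsatisfiable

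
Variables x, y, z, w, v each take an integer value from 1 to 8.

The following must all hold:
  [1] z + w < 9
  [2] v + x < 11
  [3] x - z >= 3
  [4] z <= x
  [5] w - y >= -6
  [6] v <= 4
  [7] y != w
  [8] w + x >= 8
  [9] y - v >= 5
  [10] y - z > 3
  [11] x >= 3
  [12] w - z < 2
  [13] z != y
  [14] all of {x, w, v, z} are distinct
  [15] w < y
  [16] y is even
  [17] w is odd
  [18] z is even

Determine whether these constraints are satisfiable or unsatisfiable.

Satisfiable

One satisfying assignment is x = 7, y = 8, z = 4, w = 3, v = 2.
For the less obvious constraints — constraint 1: z + w = 7; constraint 2: v + x = 9; constraint 3: x - z = 3 — and the others hold by inspection.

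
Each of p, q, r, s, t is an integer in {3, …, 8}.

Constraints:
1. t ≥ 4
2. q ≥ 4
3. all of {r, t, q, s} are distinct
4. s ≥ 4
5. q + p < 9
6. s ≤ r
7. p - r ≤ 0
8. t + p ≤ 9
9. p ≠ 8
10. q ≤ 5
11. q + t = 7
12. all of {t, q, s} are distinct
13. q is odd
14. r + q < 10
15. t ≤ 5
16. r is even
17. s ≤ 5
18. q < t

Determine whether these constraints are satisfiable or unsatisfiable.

Constraints 1, 2, 4, 10, 15, and 17 confine each of t, q, s to the 2 values {4, 5}.
Constraint 12 requires all 3 of them to be distinct, but only 2 values are available — impossible by the pigeonhole principle.

Unsatisfiable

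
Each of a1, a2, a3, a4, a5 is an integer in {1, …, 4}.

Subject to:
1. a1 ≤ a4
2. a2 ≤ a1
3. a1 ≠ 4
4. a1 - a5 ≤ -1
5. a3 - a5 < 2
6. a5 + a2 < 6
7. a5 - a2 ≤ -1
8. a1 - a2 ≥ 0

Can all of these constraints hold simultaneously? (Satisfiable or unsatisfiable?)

Unsatisfiable

Constraints 4, 7, and 8 give a5 − a1 ≥ 1, a1 − a2 ≥ 0, a2 − a5 ≥ 1.
Adding all 3 inequalities: the left sides telescope to 0, and the right sides sum to 1 + 0 + 1 = 2. So 0 ≥ 2, which is false.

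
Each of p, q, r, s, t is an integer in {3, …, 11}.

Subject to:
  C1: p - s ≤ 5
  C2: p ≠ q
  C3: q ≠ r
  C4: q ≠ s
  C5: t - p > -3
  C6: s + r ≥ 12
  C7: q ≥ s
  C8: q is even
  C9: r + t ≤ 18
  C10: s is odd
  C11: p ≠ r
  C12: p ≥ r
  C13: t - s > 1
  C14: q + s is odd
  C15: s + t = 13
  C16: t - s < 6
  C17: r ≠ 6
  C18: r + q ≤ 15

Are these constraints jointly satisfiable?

Take p = 9, q = 8, r = 7, s = 5, t = 8. Then constraint 1: p - s = 4; constraint 5: t - p = -1, and every other listed constraint is also met.

Satisfiable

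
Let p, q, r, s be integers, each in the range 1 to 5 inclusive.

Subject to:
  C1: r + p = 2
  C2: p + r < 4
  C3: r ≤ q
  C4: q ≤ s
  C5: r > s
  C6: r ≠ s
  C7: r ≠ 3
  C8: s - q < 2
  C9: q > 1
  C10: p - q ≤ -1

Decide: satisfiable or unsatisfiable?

Constraints 3, 4, and 5 give q ≤ s, s < r, r ≤ q. Chaining: q ≤ s < r ≤ q, which forces q < q — impossible.

Unsatisfiable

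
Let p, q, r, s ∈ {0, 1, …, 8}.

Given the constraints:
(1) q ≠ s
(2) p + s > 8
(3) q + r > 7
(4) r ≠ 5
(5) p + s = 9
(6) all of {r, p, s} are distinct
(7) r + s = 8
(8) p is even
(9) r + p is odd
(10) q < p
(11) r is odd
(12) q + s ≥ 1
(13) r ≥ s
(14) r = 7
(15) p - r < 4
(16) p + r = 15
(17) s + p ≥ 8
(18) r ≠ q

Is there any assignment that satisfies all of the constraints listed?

Setting (p, q, r, s) = (8, 2, 7, 1) satisfies everything: constraint 2: p + s = 9; constraint 3: q + r = 9; constraint 5: p + s = 9, and the others follow.

Satisfiable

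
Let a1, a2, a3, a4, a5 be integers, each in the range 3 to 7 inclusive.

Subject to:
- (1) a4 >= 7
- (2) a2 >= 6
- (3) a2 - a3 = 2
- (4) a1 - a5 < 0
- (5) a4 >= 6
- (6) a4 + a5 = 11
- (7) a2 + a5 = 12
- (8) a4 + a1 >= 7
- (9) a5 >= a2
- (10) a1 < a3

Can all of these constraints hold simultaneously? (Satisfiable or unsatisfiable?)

Unsatisfiable

From constraint 1: a4 ≥ 7. From constraints 2 and 9: a5 ≥ a2 ≥ 6. Hence a4 + a5 ≥ 13. But constraint 6 requires a4 + a5 = 11, and 11 < 13. Contradiction.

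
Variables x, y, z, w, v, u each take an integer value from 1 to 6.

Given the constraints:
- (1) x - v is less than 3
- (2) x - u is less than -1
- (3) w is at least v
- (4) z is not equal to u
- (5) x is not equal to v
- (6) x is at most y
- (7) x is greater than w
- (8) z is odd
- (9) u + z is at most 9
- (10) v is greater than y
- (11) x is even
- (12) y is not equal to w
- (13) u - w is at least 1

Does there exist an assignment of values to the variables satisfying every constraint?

Unsatisfiable

Constraints 3, 6, 7, and 10 give x ≤ y, y < v, v ≤ w, w < x. Chaining: x ≤ y < v ≤ w < x, which forces x < x — impossible.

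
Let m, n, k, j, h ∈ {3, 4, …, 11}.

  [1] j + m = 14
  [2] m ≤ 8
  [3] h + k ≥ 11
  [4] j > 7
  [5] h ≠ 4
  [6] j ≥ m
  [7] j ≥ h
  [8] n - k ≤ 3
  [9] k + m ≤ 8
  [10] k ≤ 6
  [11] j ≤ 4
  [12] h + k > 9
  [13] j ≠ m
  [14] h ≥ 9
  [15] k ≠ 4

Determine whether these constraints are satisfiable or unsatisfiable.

Unsatisfiable

From constraints 7 and 11: h ≤ j ≤ 4. From constraint 10: k ≤ 6. Hence h + k ≤ 10. But constraint 3 requires h + k ≥ 11, and 11 > 10. Contradiction.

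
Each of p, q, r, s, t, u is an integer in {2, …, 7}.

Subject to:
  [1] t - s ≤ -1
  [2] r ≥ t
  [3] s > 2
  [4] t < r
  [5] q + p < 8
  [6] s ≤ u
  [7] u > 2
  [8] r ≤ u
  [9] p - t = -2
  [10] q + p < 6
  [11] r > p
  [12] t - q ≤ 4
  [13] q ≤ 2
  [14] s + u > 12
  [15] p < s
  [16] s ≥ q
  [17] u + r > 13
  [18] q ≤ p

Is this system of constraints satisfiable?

Satisfiable

Take p = 3, q = 2, r = 7, s = 7, t = 5, u = 7. Then constraint 1: t - s = -2; constraint 5: q + p = 5, and every other listed constraint is also met.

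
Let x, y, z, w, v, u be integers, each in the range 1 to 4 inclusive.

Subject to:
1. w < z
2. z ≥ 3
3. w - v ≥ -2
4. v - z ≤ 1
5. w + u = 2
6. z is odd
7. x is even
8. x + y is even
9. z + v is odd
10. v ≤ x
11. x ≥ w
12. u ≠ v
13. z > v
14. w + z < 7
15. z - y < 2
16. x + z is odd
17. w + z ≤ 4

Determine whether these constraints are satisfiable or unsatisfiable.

Satisfiable

The assignment x = 2, y = 4, z = 3, w = 1, v = 2, u = 1 works:
  constraint 3 holds since w - v = -1.
  constraint 4 holds since v - z = -1.
The rest check out directly.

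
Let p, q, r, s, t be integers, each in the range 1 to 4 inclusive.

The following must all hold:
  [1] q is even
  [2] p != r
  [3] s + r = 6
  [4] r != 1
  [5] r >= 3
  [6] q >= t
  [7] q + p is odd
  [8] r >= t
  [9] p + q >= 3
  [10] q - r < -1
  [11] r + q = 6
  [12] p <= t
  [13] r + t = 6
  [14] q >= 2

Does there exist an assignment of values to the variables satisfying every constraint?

Satisfiable

Try p = 1, q = 2, r = 4, s = 2, t = 2.
Check constraint 3: s + r = 6; constraint 9: p + q = 3; constraint 10: q - r = -2. The remaining constraints are straightforward to verify.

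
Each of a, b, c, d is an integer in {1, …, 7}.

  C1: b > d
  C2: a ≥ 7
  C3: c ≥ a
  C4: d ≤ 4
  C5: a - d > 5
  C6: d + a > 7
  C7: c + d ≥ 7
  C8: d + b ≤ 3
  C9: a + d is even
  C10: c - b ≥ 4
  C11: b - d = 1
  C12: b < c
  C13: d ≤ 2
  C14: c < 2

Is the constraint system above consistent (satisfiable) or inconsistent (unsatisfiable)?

Unsatisfiable

From constraints 2 and 3: c ≥ a and a ≥ 7, so c ≥ 7. From constraint 14: c ≤ 1. But 1 < 7, so no value of c works.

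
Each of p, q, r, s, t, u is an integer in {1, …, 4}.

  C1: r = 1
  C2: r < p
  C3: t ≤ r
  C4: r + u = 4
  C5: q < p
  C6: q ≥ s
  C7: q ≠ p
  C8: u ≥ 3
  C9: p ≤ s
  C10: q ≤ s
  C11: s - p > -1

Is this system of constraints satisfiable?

Constraints 5, 6, and 9 give q < p, p ≤ s, s ≤ q. Chaining: q < p ≤ s ≤ q, which forces q < q — impossible.

Unsatisfiable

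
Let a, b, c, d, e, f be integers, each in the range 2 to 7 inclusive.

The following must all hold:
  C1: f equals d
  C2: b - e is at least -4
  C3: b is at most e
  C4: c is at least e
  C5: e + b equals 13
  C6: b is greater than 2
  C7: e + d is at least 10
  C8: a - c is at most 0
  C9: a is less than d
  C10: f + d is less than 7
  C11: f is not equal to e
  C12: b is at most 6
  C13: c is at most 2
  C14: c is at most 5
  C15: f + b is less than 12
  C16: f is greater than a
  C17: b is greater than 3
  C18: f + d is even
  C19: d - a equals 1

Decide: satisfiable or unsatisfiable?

From constraints 4 and 14: e ≤ c ≤ 5. From constraint 12: b ≤ 6. Hence e + b ≤ 11. But constraint 5 requires e + b = 13, and 13 > 11. Contradiction.

Unsatisfiable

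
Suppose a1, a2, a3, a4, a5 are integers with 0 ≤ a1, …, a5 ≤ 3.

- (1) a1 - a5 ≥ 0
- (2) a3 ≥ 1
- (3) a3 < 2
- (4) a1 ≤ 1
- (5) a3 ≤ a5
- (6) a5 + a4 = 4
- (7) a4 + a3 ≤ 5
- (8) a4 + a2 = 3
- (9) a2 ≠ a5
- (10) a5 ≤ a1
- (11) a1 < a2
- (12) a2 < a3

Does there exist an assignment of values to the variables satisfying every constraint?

Unsatisfiable

Constraints 1, 5, 11, and 12 give a2 < a3, a3 ≤ a5, a5 ≤ a1, a1 < a2. Chaining: a2 < a3 ≤ a5 ≤ a1 < a2, which forces a2 < a2 — impossible.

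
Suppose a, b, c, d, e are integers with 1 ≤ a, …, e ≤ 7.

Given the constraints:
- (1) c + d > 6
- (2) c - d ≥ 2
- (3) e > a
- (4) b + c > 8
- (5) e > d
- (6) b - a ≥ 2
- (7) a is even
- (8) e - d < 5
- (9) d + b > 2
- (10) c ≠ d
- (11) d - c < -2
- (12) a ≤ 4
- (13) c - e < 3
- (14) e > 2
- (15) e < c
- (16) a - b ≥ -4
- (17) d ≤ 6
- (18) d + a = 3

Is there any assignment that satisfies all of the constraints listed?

Try a = 2, b = 4, c = 6, d = 1, e = 4.
Check constraint 1: c + d = 7; constraint 2: c - d = 5; constraint 4: b + c = 10. The remaining constraints are straightforward to verify.

Satisfiable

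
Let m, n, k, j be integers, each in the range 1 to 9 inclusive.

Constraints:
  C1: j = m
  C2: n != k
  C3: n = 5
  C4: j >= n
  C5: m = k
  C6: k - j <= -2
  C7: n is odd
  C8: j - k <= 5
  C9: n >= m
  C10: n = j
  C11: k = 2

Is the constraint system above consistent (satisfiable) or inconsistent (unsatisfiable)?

Constraint 3 fixes n = 5 and constraint 11 fixes k = 2. Constraints 1, 5, and 10 give n = j = m = k, so n = k. But 5 ≠ 2 — contradiction.

Unsatisfiable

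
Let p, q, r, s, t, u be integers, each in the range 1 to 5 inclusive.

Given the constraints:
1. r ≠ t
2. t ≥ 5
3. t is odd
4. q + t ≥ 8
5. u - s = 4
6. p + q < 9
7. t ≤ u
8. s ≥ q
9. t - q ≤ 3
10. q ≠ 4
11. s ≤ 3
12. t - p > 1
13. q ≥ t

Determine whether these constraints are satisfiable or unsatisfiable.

From constraints 2 and 13: q ≥ t and t ≥ 5, so q ≥ 5. From constraints 8 and 11: q ≤ s and s ≤ 3, so q ≤ 3. But 3 < 5, so no value of q works.

Unsatisfiable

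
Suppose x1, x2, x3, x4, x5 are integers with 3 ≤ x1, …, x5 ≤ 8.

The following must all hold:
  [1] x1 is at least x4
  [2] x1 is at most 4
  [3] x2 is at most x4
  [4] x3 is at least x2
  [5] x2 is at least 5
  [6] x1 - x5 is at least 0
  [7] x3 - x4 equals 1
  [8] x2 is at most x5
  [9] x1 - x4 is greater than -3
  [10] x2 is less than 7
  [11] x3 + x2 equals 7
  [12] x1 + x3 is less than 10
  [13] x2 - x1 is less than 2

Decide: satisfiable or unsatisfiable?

From constraints 3 and 5: x4 ≥ x2 and x2 ≥ 5, so x4 ≥ 5. From constraints 1 and 2: x4 ≤ x1 and x1 ≤ 4, so x4 ≤ 4. But 4 < 5, so no value of x4 works.

Unsatisfiable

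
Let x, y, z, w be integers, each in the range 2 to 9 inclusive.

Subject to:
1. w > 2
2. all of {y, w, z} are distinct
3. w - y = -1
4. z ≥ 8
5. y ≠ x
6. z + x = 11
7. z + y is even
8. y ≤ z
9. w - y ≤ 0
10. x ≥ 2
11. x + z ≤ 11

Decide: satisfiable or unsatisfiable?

Setting (x, y, z, w) = (3, 4, 8, 3) satisfies everything: constraint 3: w - y = -1; constraint 6: z + x = 11, and the others follow.

Satisfiable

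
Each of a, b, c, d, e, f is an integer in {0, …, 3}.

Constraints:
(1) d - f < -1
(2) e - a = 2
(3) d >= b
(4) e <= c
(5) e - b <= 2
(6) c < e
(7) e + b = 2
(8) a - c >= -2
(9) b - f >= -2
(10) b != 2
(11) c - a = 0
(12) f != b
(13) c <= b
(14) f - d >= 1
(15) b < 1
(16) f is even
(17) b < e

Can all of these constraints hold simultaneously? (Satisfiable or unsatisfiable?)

Constraints 4, 13, and 17 give e ≤ c, c ≤ b, b < e. Chaining: e ≤ c ≤ b < e, which forces e < e — impossible.

Unsatisfiable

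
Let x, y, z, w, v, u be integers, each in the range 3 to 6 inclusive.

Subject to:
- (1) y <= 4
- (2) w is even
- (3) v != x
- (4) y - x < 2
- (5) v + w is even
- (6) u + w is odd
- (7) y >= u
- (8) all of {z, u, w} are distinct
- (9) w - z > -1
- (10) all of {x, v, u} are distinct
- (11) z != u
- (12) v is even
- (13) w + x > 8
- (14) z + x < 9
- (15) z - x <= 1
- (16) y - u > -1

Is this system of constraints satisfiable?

Satisfiable

The assignment x = 4, y = 3, z = 4, w = 6, v = 6, u = 3 works:
  constraint 4 holds since y - x = -1.
  constraint 9 holds since w - z = 2.
  constraint 13 holds since w + x = 10.
The rest check out directly.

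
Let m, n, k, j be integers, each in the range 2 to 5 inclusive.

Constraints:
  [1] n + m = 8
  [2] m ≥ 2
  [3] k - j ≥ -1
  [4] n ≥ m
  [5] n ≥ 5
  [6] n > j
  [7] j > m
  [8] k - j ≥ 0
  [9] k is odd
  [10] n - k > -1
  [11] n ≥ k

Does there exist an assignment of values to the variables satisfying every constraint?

One satisfying assignment is m = 3, n = 5, k = 5, j = 4.
For the less obvious constraints — constraint 1: n + m = 8; constraint 3: k - j = 1 — and the others hold by inspection.

Satisfiable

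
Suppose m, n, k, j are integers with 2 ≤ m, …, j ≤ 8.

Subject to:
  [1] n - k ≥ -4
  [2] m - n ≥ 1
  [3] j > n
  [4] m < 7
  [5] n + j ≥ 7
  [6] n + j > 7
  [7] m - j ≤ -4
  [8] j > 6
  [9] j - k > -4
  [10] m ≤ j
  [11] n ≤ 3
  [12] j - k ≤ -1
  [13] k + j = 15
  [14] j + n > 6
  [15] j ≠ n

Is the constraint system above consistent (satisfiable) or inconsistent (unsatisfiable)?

Unsatisfiable

Constraints 1, 2, 7, and 12 give m − n ≥ 1, n − k ≥ -4, k − j ≥ 1, j − m ≥ 4.
Adding all 4 inequalities: the left sides telescope to 0, and the right sides sum to 1 + (-4) + 1 + 4 = 2. So 0 ≥ 2, which is false.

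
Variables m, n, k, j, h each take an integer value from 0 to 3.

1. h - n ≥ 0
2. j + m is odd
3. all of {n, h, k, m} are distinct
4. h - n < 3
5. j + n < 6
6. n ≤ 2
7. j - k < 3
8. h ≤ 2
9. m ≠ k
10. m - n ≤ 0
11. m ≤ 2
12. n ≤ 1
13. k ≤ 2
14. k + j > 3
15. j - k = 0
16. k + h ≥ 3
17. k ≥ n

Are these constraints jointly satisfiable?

Unsatisfiable

Constraints 6, 8, 11, and 13 confine each of n, h, k, m to the 3 values {0, …, 2} (the domain already gives each ≥ 0).
Constraint 3 requires all 4 of them to be distinct, but only 3 values are available — impossible by the pigeonhole principle.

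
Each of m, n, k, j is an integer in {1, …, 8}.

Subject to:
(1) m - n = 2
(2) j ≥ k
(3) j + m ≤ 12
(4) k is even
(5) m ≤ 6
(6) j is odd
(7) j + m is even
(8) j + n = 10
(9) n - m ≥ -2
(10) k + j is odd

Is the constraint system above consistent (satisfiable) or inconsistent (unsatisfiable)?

Setting (m, n, k, j) = (5, 3, 6, 7) satisfies everything: constraint 1: m - n = 2; constraint 3: j + m = 12, and the others follow.

Satisfiable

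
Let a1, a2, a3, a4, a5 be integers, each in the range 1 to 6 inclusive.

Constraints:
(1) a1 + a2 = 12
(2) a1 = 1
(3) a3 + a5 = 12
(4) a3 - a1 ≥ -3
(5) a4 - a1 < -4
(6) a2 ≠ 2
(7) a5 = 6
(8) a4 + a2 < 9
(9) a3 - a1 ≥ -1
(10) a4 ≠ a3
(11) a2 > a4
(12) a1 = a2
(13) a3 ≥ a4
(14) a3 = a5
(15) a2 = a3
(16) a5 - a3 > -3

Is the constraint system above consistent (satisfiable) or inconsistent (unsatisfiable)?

Unsatisfiable

Constraint 2 fixes a1 = 1 and constraint 7 fixes a5 = 6. Constraints 12, 14, and 15 give a1 = a2 = a3 = a5, so a1 = a5. But 1 ≠ 6 — contradiction.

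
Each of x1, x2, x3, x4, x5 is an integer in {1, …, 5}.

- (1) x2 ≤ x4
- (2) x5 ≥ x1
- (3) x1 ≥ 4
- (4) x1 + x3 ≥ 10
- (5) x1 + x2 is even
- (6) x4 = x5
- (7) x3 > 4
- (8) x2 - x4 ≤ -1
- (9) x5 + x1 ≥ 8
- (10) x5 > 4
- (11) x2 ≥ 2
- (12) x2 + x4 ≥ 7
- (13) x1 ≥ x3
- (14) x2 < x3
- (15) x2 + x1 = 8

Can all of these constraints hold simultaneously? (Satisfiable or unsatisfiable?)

Satisfiable

The assignment x1 = 5, x2 = 3, x3 = 5, x4 = 5, x5 = 5 works:
  constraint 4 holds since x1 + x3 = 10.
  constraint 8 holds since x2 - x4 = -2.
  constraint 9 holds since x5 + x1 = 10.
The rest check out directly.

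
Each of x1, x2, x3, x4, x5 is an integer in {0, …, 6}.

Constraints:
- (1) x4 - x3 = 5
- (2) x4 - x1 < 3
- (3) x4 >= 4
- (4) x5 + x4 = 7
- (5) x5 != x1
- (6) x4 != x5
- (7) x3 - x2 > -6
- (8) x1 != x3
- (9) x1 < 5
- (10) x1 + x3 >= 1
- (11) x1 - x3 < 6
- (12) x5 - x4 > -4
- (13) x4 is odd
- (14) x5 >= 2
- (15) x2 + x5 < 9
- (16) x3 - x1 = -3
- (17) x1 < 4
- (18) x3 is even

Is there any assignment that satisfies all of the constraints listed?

One satisfying assignment is x1 = 3, x2 = 5, x3 = 0, x4 = 5, x5 = 2.
For the less obvious constraints — constraint 1: x4 - x3 = 5; constraint 2: x4 - x1 = 2 — and the others hold by inspection.

Satisfiable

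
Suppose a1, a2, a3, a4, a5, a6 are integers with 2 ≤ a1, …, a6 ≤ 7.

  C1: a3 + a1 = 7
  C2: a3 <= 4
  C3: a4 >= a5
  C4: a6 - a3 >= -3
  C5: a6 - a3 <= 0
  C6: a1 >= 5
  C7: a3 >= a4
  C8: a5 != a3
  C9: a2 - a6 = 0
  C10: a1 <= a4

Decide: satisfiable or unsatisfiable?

From constraints 6 and 10: a4 ≥ a1 and a1 ≥ 5, so a4 ≥ 5. From constraints 2 and 7: a4 ≤ a3 and a3 ≤ 4, so a4 ≤ 4. But 4 < 5, so no value of a4 works.

Unsatisfiable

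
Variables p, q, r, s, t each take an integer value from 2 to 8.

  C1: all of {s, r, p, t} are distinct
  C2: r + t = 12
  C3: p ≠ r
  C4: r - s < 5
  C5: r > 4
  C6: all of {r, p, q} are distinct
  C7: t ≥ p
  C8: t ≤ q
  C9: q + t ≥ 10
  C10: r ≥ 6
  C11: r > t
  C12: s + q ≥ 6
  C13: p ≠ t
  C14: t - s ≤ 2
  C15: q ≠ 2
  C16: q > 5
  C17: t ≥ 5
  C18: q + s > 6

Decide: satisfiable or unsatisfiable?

Satisfiable

The assignment p = 2, q = 6, r = 7, s = 3, t = 5 works:
  constraint 2 holds since r + t = 12.
  constraint 4 holds since r - s = 4.
  constraint 9 holds since q + t = 11.
The rest check out directly.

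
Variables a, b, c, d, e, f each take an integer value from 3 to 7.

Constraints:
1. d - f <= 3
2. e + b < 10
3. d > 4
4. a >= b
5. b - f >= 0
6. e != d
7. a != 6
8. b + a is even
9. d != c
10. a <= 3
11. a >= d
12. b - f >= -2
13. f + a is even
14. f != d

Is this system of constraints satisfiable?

Unsatisfiable

From constraint 3: d ≥ 5. From constraints 10 and 11: d ≤ a and a ≤ 3, so d ≤ 3. But 3 < 5, so no value of d works.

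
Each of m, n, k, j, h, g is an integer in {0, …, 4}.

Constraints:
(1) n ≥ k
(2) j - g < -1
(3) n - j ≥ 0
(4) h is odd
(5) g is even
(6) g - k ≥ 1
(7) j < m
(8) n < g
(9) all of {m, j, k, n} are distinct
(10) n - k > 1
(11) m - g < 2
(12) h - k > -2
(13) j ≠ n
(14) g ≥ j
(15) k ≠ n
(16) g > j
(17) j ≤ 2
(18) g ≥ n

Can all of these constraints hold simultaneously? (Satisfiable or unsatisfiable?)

Try m = 4, n = 3, k = 1, j = 0, h = 1, g = 4.
Check constraint 2: j - g = -4; constraint 3: n - j = 3. The remaining constraints are straightforward to verify.

Satisfiable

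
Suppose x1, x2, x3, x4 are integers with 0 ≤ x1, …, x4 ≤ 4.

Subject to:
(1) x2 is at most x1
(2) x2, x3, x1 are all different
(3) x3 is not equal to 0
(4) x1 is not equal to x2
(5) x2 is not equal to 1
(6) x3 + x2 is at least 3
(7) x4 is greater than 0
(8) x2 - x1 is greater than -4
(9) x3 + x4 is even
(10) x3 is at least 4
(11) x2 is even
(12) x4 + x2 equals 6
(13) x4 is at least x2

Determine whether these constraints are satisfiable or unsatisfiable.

Satisfiable

The assignment x1 = 3, x2 = 2, x3 = 4, x4 = 4 works:
  constraint 6 holds since x3 + x2 = 6.
  constraint 8 holds since x2 - x1 = -1.
  constraint 12 holds since x4 + x2 = 6.
The rest check out directly.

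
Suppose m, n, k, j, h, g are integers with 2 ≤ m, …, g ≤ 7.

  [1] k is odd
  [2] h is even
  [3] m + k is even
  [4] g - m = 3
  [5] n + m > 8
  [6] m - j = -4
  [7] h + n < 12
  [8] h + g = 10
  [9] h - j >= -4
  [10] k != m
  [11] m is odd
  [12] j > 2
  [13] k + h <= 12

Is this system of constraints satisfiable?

Satisfiable

Setting (m, n, k, j, h, g) = (3, 7, 7, 7, 4, 6) satisfies everything: constraint 4: g - m = 3; constraint 5: n + m = 10; constraint 6: m - j = -4, and the others follow.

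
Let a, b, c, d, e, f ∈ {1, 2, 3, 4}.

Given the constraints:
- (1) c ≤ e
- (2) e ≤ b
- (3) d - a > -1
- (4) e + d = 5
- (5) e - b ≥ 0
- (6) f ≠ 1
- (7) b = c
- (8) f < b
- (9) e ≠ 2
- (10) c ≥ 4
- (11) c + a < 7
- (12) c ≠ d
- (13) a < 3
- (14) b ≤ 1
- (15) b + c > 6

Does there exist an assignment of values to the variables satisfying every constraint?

Unsatisfiable

From constraints 1 and 10: e ≥ c and c ≥ 4, so e ≥ 4. From constraints 2 and 14: e ≤ b and b ≤ 1, so e ≤ 1. But 1 < 4, so no value of e works.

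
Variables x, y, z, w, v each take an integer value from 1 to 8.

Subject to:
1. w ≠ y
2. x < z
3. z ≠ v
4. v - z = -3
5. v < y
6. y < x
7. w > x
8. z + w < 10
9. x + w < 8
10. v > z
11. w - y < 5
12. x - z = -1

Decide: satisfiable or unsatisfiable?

Constraints 2, 5, 6, and 10 give y < x, x < z, z < v, v < y. Chaining: y < x < z < v < y, which forces y < y — impossible.

Unsatisfiable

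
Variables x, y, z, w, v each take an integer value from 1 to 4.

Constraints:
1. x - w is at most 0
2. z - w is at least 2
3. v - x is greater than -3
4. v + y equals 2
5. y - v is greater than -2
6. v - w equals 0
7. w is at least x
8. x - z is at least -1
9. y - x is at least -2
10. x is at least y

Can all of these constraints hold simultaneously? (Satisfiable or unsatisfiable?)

Unsatisfiable

Constraints 1, 2, and 8 give z − w ≥ 2, w − x ≥ 0, x − z ≥ -1.
Adding all 3 inequalities: the left sides telescope to 0, and the right sides sum to 2 + 0 + (-1) = 1. So 0 ≥ 1, which is false.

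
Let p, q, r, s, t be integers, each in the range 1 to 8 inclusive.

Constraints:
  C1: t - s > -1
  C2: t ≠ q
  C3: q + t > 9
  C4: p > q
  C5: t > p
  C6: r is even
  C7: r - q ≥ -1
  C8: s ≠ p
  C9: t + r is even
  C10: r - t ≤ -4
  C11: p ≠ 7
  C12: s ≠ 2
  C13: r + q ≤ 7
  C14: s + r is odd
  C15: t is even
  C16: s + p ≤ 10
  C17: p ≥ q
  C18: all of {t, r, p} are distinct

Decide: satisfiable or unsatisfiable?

Satisfiable

Setting (p, q, r, s, t) = (3, 2, 2, 7, 8) satisfies everything: constraint 1: t - s = 1; constraint 3: q + t = 10; constraint 7: r - q = 0, and the others follow.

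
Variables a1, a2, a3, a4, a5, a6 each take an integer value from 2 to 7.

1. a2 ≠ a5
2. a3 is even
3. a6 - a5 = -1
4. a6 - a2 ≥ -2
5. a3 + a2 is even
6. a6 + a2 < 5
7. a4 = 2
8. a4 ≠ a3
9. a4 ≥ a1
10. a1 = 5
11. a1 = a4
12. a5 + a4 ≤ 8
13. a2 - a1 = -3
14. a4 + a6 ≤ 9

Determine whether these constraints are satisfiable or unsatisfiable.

Unsatisfiable

Constraint 10 fixes a1 = 5 and constraint 7 fixes a4 = 2, but constraint 11 requires a1 = a4. Since 5 ≠ 2, contradiction.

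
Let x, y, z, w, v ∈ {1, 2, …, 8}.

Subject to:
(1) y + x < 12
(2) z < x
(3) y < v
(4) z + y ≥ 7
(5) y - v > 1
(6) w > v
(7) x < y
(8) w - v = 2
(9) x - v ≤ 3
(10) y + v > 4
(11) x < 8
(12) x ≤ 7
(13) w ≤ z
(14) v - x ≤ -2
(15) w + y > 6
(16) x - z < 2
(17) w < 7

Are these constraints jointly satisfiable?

Constraints 2, 3, 6, 7, and 13 give y < v, v < w, w ≤ z, z < x, x < y. Chaining: y < v < w ≤ z < x < y, which forces y < y — impossible.

Unsatisfiable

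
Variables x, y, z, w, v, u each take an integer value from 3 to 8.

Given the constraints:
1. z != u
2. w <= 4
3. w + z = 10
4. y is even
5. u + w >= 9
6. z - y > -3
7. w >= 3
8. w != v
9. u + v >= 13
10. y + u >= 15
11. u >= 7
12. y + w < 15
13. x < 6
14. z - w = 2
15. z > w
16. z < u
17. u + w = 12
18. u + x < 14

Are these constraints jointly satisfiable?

Satisfiable

Take x = 4, y = 8, z = 6, w = 4, v = 7, u = 8. Then constraint 3: w + z = 10; constraint 5: u + w = 12; constraint 6: z - y = -2, and every other listed constraint is also met.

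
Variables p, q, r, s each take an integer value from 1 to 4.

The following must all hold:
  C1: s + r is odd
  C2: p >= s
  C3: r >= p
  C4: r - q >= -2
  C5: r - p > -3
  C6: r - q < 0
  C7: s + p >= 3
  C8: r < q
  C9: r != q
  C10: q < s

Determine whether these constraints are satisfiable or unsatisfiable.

Unsatisfiable

Constraints 2, 3, 8, and 10 give s ≤ p, p ≤ r, r < q, q < s. Chaining: s ≤ p ≤ r < q < s, which forces s < s — impossible.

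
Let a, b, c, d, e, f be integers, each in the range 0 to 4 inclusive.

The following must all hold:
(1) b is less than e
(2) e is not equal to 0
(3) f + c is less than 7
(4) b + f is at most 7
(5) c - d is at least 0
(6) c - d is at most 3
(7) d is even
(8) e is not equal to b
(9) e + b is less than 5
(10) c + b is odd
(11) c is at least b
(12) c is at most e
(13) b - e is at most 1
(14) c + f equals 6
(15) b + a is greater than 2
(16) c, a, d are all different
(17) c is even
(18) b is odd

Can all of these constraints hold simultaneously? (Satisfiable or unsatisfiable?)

Take a = 4, b = 1, c = 2, d = 0, e = 3, f = 4. Then constraint 3: f + c = 6; constraint 4: b + f = 5, and every other listed constraint is also met.

Satisfiable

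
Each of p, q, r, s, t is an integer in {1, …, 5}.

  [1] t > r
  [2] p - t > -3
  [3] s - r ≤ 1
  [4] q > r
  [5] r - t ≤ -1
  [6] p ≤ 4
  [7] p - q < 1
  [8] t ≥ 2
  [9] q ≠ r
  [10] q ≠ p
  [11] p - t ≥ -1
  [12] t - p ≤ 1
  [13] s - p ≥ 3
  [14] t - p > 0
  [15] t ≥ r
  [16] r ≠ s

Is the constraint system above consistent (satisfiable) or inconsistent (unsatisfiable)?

Constraints 3, 5, 11, and 13 give s − p ≥ 3, p − t ≥ -1, t − r ≥ 1, r − s ≥ -1.
Adding all 4 inequalities: the left sides telescope to 0, and the right sides sum to 3 + (-1) + 1 + (-1) = 2. So 0 ≥ 2, which is false.

Unsatisfiable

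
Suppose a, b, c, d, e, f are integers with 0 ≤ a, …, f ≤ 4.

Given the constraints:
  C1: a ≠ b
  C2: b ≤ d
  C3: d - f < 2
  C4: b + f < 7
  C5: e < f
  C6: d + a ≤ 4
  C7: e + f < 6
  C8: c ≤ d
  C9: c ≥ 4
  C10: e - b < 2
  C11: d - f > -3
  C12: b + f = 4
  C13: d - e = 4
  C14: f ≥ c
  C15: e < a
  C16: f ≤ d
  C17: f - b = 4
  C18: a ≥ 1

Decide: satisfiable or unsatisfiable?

From constraints 8 and 9: d ≥ c ≥ 4. From constraint 18: a ≥ 1. Hence d + a ≥ 5. But constraint 6 requires d + a ≤ 4, and 4 < 5. Contradiction.

Unsatisfiable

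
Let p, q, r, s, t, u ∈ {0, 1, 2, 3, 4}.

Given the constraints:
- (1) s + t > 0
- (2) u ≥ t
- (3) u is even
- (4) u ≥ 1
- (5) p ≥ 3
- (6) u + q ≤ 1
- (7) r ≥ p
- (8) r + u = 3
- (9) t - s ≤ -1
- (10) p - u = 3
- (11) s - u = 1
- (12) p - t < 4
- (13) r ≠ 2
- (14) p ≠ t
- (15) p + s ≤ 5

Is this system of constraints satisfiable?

Unsatisfiable

From constraints 5 and 7: r ≥ p ≥ 3. From constraint 4: u ≥ 1. Hence r + u ≥ 4. But constraint 8 requires r + u = 3, and 3 < 4. Contradiction.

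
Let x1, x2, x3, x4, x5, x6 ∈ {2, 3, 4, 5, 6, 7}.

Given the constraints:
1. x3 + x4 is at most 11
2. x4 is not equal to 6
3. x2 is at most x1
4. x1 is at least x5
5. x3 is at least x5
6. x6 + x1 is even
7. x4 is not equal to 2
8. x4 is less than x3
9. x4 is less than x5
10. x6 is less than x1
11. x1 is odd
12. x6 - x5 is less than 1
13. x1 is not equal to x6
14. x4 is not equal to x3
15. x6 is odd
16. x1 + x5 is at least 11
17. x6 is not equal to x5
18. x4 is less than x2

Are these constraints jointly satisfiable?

Satisfiable

Take x1 = 7, x2 = 5, x3 = 7, x4 = 4, x5 = 7, x6 = 5. Then constraint 1: x3 + x4 = 11; constraint 12: x6 - x5 = -2; constraint 16: x1 + x5 = 14, and every other listed constraint is also met.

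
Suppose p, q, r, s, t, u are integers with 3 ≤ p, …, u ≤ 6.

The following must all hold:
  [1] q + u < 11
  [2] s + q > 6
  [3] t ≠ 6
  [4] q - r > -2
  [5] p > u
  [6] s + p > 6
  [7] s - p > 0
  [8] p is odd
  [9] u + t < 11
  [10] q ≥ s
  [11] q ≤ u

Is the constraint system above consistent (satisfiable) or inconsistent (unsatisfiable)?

Constraints 5, 7, 10, and 11 give q ≤ u, u < p, p < s, s ≤ q. Chaining: q ≤ u < p < s ≤ q, which forces q < q — impossible.

Unsatisfiable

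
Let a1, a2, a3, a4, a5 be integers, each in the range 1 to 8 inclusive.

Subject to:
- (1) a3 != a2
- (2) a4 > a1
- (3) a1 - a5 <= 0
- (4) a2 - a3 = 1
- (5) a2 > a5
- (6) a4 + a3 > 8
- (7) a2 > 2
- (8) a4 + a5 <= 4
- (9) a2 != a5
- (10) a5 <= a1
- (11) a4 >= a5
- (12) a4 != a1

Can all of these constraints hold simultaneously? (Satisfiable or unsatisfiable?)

Satisfiable

The assignment a1 = 1, a2 = 7, a3 = 6, a4 = 3, a5 = 1 works:
  constraint 3 holds since a1 - a5 = 0.
  constraint 4 holds since a2 - a3 = 1.
  constraint 6 holds since a4 + a3 = 9.
The rest check out directly.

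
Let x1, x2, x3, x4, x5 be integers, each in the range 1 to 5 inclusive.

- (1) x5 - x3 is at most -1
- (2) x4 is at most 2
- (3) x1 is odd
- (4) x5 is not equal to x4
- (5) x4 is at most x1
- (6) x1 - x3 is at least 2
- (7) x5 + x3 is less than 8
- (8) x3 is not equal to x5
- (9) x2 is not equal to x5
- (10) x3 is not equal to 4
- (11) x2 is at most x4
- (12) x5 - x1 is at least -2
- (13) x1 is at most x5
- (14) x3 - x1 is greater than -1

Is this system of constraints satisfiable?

Constraints 1, 6, and 12 give x1 − x3 ≥ 2, x3 − x5 ≥ 1, x5 − x1 ≥ -2.
Adding all 3 inequalities: the left sides telescope to 0, and the right sides sum to 2 + 1 + (-2) = 1. So 0 ≥ 1, which is false.

Unsatisfiable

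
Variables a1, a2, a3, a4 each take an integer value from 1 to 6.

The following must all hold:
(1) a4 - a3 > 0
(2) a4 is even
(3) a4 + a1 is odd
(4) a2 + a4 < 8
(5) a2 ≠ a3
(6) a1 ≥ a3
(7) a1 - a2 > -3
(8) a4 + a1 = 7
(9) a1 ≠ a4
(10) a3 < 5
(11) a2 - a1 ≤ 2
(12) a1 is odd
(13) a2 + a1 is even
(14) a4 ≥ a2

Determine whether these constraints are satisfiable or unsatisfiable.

Satisfiable

Setting (a1, a2, a3, a4) = (3, 3, 1, 4) satisfies everything: constraint 1: a4 - a3 = 3; constraint 4: a2 + a4 = 7, and the others follow.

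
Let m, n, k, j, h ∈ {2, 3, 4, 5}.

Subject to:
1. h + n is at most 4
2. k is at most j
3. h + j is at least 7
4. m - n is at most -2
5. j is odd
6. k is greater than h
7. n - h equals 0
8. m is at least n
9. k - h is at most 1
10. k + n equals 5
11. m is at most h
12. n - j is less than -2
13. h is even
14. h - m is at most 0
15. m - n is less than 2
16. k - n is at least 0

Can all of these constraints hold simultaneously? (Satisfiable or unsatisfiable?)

Constraints 4, 9, 14, and 16 give n − m ≥ 2, m − h ≥ 0, h − k ≥ -1, k − n ≥ 0.
Adding all 4 inequalities: the left sides telescope to 0, and the right sides sum to 2 + 0 + (-1) + 0 = 1. So 0 ≥ 1, which is false.

Unsatisfiable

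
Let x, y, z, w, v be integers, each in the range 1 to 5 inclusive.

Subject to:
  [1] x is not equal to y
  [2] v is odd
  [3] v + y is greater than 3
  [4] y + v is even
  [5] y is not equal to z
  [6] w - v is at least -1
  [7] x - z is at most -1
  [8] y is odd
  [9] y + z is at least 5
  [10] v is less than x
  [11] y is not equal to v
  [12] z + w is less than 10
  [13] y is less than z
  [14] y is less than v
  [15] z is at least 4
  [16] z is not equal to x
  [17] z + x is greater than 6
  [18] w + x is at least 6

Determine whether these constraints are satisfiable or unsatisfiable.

Satisfiable

Take x = 4, y = 1, z = 5, w = 4, v = 3. Then constraint 3: v + y = 4; constraint 6: w - v = 1, and every other listed constraint is also met.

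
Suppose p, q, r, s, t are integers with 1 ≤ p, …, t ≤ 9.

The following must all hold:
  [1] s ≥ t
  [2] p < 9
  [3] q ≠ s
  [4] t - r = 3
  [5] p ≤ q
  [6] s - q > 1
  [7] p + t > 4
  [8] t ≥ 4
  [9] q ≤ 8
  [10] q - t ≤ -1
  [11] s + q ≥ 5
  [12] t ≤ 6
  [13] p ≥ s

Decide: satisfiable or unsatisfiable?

Constraints 1, 5, 10, and 13 give t ≤ s, s ≤ p, p ≤ q, q < t. Chaining: t ≤ s ≤ p ≤ q < t, which forces t < t — impossible.

Unsatisfiable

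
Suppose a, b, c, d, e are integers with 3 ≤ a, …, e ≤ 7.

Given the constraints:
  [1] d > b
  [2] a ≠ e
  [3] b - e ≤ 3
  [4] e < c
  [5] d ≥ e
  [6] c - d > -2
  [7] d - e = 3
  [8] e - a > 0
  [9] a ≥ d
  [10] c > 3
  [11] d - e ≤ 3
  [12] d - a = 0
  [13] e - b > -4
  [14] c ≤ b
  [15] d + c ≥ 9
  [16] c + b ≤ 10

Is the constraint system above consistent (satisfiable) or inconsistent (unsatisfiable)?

Constraints 1, 4, 8, 9, and 14 give c ≤ b, b < d, d ≤ a, a < e, e < c. Chaining: c ≤ b < d ≤ a < e < c, which forces c < c — impossible.

Unsatisfiable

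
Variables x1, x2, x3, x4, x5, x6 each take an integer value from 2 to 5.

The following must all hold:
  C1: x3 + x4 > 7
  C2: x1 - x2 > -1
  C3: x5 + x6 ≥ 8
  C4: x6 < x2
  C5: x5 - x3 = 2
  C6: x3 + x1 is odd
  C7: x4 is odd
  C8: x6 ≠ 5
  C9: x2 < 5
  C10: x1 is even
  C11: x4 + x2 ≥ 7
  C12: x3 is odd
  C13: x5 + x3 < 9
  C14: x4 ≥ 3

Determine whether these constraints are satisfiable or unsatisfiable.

Satisfiable

Try x1 = 4, x2 = 4, x3 = 3, x4 = 5, x5 = 5, x6 = 3.
Check constraint 1: x3 + x4 = 8; constraint 2: x1 - x2 = 0. The remaining constraints are straightforward to verify.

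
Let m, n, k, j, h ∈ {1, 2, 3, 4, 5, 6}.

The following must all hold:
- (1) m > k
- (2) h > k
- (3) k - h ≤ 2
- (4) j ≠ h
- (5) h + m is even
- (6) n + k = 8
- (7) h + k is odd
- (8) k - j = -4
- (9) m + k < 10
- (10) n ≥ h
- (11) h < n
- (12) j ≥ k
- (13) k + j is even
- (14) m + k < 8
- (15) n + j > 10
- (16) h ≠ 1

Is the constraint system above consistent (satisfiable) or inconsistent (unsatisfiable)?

One satisfying assignment is m = 5, n = 6, k = 2, j = 6, h = 3.
For the less obvious constraints — constraint 3: k - h = -1; constraint 6: n + k = 8; constraint 8: k - j = -4 — and the others hold by inspection.

Satisfiable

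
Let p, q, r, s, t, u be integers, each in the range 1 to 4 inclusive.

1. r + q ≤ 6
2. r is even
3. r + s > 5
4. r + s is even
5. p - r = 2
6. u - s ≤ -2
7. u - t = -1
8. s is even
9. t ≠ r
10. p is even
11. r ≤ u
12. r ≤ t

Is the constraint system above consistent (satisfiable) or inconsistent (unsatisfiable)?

Satisfiable

Take p = 4, q = 1, r = 2, s = 4, t = 3, u = 2. Then constraint 1: r + q = 3; constraint 3: r + s = 6; constraint 5: p - r = 2, and every other listed constraint is also met.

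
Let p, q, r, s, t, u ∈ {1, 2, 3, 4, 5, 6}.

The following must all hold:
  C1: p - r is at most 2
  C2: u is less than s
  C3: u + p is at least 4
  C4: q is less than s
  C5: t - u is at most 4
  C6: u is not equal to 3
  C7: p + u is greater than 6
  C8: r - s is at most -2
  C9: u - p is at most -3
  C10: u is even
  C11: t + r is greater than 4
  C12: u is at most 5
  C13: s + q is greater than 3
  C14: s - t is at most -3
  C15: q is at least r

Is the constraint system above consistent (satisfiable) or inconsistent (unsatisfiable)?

Unsatisfiable

Constraints 1, 5, 8, 9, and 14 give r − p ≥ -2, p − u ≥ 3, u − t ≥ -4, t − s ≥ 3, s − r ≥ 2.
Adding all 5 inequalities: the left sides telescope to 0, and the right sides sum to (-2) + 3 + (-4) + 3 + 2 = 2. So 0 ≥ 2, which is false.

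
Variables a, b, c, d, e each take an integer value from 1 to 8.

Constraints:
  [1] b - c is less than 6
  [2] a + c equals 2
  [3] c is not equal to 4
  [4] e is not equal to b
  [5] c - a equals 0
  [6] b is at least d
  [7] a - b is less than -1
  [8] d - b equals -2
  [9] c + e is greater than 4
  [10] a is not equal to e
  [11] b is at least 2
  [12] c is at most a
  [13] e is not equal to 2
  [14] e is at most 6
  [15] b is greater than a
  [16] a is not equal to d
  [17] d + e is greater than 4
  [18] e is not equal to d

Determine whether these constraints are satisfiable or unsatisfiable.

Satisfiable

The assignment a = 1, b = 5, c = 1, d = 3, e = 4 works:
  constraint 1 holds since b - c = 4.
  constraint 2 holds since a + c = 2.
The rest check out directly.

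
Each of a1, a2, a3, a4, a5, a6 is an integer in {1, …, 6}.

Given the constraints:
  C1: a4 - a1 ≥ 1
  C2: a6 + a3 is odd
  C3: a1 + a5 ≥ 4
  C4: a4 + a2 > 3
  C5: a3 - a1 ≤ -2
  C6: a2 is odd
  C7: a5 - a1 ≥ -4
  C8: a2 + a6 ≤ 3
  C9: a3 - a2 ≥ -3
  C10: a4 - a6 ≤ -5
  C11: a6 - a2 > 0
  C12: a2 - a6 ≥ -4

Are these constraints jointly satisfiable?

Constraints 1, 5, 9, 10, and 12 give a4 − a1 ≥ 1, a1 − a3 ≥ 2, a3 − a2 ≥ -3, a2 − a6 ≥ -4, a6 − a4 ≥ 5.
Adding all 5 inequalities: the left sides telescope to 0, and the right sides sum to 1 + 2 + (-3) + (-4) + 5 = 1. So 0 ≥ 1, which is false.

Unsatisfiable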